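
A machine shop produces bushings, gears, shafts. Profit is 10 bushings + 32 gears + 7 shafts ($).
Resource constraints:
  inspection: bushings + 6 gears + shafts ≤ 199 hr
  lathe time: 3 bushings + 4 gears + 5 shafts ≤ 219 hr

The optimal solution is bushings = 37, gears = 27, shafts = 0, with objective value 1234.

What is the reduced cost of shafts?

-7

Both inspection and lathe time are binding at x*.
The binding rows give the dual system: 1·y_inspection + 3·y_lathe time = 10 and 6·y_inspection + 4·y_lathe time = 32.
Solving: y_inspection = 4, y_lathe time = 2.
Reduced cost of shafts: c₃ − yᵀa₃ = 7 − (4·1 + 2·5) = 7 − 14 = -7.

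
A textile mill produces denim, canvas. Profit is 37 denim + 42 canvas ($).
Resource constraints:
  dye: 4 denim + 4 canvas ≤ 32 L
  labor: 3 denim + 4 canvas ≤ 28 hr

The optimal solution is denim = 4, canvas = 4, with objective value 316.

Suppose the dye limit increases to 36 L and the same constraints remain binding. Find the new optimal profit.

Both dye and labor are binding at x*.
From A_Bᵀ y = c: 4·y_dye + 3·y_labor = 37; 4·y_dye + 4·y_labor = 42.
This yields shadow prices y_dye = 5.5, y_labor = 5.
Δz = y_dye·Δb = 5.5 × (4) = 22, so new z* = 316 + 22 = 338.

338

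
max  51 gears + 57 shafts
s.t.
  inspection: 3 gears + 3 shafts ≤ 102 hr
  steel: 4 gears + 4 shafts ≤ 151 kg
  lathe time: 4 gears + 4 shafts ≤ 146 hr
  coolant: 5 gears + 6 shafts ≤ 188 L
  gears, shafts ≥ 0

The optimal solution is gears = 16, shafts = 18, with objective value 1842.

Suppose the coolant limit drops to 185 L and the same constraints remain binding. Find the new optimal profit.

At the optimum: inspection uses 102 of 102 (binding); steel uses 136 of 151 (slack = 15); lathe time uses 136 of 146 (slack = 10); coolant uses 188 of 188 (binding).
Slack constraints have shadow price 0 (complementary slackness).
The binding rows give the dual system: 3·y_inspection + 5·y_coolant = 51 and 3·y_inspection + 6·y_coolant = 57.
This yields shadow prices y_inspection = 7, y_coolant = 6.
Δz = y_coolant·Δb = 6 × (-3) = -18, so new z* = 1842 − 18 = 1824.

1824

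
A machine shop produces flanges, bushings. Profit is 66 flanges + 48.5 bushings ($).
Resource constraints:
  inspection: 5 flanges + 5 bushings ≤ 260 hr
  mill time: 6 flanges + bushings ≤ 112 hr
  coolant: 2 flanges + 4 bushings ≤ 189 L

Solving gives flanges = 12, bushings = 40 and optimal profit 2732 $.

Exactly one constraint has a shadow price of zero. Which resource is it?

coolant

inspection: 260/260 (binding)
mill time: 112/112 (binding)
coolant: 184/189 (slack 5)
By complementary slackness, a constraint with positive slack has shadow price 0 → coolant.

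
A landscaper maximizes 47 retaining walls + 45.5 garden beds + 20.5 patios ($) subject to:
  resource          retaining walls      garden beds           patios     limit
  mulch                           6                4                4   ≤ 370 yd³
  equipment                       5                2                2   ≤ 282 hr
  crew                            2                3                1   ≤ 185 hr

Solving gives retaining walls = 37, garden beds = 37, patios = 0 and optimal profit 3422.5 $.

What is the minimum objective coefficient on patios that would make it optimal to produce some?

Check each constraint at x*: mulch 370/370 (tight); equipment 259/282 (slack 23); crew 185/185 (tight).
Slack constraints have shadow price 0 (complementary slackness).
From A_Bᵀ y = c: 6·y_mulch + 2·y_crew = 47; 4·y_mulch + 3·y_crew = 45.5.
This yields shadow prices y_mulch = 5, y_crew = 8.5.
patios enters the basis when its profit ≥ yᵀa₃ = 5·4 + 8.5·1 = 28.5.

28.5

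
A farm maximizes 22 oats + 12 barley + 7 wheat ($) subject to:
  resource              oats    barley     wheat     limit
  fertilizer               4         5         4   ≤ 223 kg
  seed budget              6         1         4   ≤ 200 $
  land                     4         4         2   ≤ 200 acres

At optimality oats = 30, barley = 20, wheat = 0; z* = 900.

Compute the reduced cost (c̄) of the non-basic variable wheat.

At the optimum: fertilizer uses 220 of 223 (slack = 3); seed budget uses 200 of 200 (binding); land uses 200 of 200 (binding).
Since fertilizer is not tight, its dual is 0.
The binding rows give the dual system: 6·y_seed budget + 4·y_land = 22 and 1·y_seed budget + 4·y_land = 12.
→ y_seed budget = 2 and y_land = 2.5.
Reduced cost of wheat: c₃ − yᵀa₃ = 7 − (2·4 + 2.5·2) = 7 − 13 = -6.

-6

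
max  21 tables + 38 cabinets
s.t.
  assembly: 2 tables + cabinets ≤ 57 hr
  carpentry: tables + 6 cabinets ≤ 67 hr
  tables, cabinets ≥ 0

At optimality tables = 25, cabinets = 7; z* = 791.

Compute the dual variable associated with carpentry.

At the optimum: assembly uses 57 of 57 (binding); carpentry uses 67 of 67 (binding).
The binding rows give the dual system: 2·y_assembly + 1·y_carpentry = 21 and 1·y_assembly + 6·y_carpentry = 38.
Solving: y_assembly = 8, y_carpentry = 5.
Shadow price of carpentry = 5.

5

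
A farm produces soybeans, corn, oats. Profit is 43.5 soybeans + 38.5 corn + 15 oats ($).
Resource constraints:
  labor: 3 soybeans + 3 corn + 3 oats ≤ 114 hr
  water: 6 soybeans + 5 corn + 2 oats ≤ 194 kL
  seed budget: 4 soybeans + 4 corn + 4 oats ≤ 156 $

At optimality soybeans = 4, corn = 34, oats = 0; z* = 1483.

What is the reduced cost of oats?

At the optimum: labor uses 114 of 114 (binding); water uses 194 of 194 (binding); seed budget uses 152 of 156 (slack = 4).
By complementary slackness, y = 0 for the non-binding constraint.
The binding rows give the dual system: 3·y_labor + 6·y_water = 43.5 and 3·y_labor + 5·y_water = 38.5.
Solving: y_labor = 4.5, y_water = 5.
Reduced cost of oats: c₃ − yᵀa₃ = 15 − (4.5·3 + 5·2) = 15 − 23.5 = -8.5.

-8.5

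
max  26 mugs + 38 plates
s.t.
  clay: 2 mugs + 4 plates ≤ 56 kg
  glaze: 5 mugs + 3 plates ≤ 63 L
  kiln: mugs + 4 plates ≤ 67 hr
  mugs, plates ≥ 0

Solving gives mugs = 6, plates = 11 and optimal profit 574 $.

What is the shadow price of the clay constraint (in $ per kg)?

At the optimum: clay uses 56 of 56 (binding); glaze uses 63 of 63 (binding); kiln uses 50 of 67 (slack = 17).
Since kiln is not tight, its dual is 0.
From A_Bᵀ y = c: 2·y_clay + 5·y_glaze = 26; 4·y_clay + 3·y_glaze = 38.
Solving: y_clay = 8, y_glaze = 2.
Shadow price of clay = 8.

8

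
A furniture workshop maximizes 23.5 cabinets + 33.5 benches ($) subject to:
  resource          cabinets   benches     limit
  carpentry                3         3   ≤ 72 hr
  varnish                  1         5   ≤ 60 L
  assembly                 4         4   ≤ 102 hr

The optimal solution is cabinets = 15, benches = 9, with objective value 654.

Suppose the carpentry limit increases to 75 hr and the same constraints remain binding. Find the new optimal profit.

Check each constraint at x*: carpentry 72/72 (tight); varnish 60/60 (tight); assembly 96/102 (slack 6).
Since assembly is not tight, its dual is 0.
From A_Bᵀ y = c: 3·y_carpentry + 1·y_varnish = 23.5; 3·y_carpentry + 5·y_varnish = 33.5.
→ y_carpentry = 7 and y_varnish = 2.5.
Δz = y_carpentry·Δb = 7 × (3) = 21, so new z* = 654 + 21 = 675.

675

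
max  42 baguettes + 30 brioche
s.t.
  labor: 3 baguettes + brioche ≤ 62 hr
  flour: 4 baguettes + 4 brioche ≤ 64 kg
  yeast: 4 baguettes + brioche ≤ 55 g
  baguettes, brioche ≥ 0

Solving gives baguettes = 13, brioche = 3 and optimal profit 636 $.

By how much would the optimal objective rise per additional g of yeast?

4

Check each constraint at x*: labor 42/62 (slack 20); flour 64/64 (tight); yeast 55/55 (tight).
Since labor is not tight, its dual is 0.
The binding rows give the dual system: 4·y_flour + 4·y_yeast = 42 and 4·y_flour + 1·y_yeast = 30.
→ y_flour = 6.5 and y_yeast = 4.
Shadow price of yeast = 4.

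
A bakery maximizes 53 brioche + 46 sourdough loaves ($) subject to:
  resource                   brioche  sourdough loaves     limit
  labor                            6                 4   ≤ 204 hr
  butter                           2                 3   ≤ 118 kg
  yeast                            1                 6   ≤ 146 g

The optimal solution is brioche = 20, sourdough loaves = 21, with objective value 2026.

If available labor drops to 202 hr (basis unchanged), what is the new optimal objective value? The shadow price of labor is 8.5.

2009

Δb = -2, so new z* = 2026 + (8.5)·(-2) = 2026 − 17 = 2009.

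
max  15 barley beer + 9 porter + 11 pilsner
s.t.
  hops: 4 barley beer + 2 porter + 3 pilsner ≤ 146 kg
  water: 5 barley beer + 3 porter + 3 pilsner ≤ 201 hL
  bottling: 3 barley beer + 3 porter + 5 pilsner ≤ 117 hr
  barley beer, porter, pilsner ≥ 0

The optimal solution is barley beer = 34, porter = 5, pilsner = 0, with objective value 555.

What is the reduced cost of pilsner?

-3

Check each constraint at x*: hops 146/146 (tight); water 185/201 (slack 16); bottling 117/117 (tight).
By complementary slackness, y = 0 for the non-binding constraint.
Dual feasibility on the basic columns requires 4·y_hops + 3·y_bottling = 15, 2·y_hops + 3·y_bottling = 9.
This yields shadow prices y_hops = 3, y_bottling = 1.
Reduced cost of pilsner: c₃ − yᵀa₃ = 11 − (3·3 + 1·5) = 11 − 14 = -3.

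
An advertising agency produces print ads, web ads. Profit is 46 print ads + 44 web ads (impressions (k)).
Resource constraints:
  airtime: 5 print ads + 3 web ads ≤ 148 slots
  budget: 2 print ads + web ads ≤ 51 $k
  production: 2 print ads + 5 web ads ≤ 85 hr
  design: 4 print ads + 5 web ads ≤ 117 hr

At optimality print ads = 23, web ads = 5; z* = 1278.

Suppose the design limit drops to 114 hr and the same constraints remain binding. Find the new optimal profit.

Check each constraint at x*: airtime 130/148 (slack 18); budget 51/51 (tight); production 71/85 (slack 14); design 117/117 (tight).
Since airtime, production are not tight, their duals are 0.
Dual feasibility on the basic columns requires 2·y_budget + 4·y_design = 46, 1·y_budget + 5·y_design = 44.
Solving: y_budget = 9, y_design = 7.
Δz = y_design·Δb = 7 × (-3) = -21, so new z* = 1278 − 21 = 1257.

1257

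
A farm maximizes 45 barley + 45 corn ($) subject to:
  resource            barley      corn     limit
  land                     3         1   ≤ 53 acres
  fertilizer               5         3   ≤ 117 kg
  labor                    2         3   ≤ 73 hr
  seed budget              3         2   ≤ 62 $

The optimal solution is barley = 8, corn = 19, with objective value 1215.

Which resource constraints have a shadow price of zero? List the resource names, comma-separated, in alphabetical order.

land: 43/53 (slack 10)
fertilizer: 97/117 (slack 20)
labor: 73/73 (binding)
seed budget: 62/62 (binding)
By complementary slackness, a constraint with positive slack has shadow price 0 → fertilizer, land.

fertilizer, land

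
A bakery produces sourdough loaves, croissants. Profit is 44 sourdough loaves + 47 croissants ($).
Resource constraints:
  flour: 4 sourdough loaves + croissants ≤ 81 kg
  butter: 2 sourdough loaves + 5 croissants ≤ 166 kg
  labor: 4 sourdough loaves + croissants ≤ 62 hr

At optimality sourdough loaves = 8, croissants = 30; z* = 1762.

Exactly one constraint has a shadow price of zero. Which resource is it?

flour: 62/81 (slack 19)
butter: 166/166 (binding)
labor: 62/62 (binding)
By complementary slackness, a constraint with positive slack has shadow price 0 → flour.

flour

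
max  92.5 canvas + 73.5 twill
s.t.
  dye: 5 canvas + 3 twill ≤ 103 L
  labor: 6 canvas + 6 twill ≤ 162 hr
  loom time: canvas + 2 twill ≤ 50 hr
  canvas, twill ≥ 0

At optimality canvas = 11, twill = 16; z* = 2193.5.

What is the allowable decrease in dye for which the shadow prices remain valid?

Binding constraints: dye, labor. The basis is B = [[5,3],[6,6]] with det 12.
Per unit decrease in dye, x* moves by d = (-0.5, 0.5).
The basis stays optimal until loom time becomes binding; allowable decrease = 14 L.

14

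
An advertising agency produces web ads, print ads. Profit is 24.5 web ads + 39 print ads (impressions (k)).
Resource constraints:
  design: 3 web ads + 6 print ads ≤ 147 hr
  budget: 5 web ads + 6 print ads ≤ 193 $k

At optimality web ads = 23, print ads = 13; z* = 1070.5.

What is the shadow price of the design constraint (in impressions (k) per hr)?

4

Both design and budget are binding at x*.
Dual feasibility on the basic columns requires 3·y_design + 5·y_budget = 24.5, 6·y_design + 6·y_budget = 39.
Solving: y_design = 4, y_budget = 2.5.
Shadow price of design = 4.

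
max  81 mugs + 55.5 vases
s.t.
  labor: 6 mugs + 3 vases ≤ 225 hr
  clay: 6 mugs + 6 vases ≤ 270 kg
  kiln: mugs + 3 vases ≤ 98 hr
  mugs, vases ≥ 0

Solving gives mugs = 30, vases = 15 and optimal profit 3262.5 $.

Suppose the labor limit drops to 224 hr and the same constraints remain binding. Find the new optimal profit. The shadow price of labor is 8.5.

Δb = -1, so new z* = 3262.5 + (8.5)·(-1) = 3262.5 − 8.5 = 3254.

3254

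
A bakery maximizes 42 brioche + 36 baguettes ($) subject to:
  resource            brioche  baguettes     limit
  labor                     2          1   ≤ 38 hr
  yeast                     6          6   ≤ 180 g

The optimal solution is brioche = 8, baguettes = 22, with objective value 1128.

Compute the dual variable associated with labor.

Check each constraint at x*: labor 38/38 (tight); yeast 180/180 (tight).
The binding rows give the dual system: 2·y_labor + 6·y_yeast = 42 and 1·y_labor + 6·y_yeast = 36.
This yields shadow prices y_labor = 6, y_yeast = 5.
Shadow price of labor = 6.

6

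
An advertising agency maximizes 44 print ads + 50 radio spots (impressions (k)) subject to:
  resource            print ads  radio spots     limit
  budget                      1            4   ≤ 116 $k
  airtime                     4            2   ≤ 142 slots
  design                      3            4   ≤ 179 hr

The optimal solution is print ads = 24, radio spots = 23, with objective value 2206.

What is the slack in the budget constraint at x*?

budget used = 1·24 + 4·23 = 116; slack = 116 − 116 = 0.

0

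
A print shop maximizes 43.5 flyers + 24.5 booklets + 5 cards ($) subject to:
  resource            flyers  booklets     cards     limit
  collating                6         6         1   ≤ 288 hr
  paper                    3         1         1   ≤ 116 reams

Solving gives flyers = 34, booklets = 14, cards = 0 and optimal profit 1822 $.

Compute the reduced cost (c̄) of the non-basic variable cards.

At the optimum: collating uses 288 of 288 (binding); paper uses 116 of 116 (binding).
The binding rows give the dual system: 6·y_collating + 3·y_paper = 43.5 and 6·y_collating + 1·y_paper = 24.5.
→ y_collating = 2.5 and y_paper = 9.5.
Reduced cost of cards: c₃ − yᵀa₃ = 5 − (2.5·1 + 9.5·1) = 5 − 12 = -7.

-7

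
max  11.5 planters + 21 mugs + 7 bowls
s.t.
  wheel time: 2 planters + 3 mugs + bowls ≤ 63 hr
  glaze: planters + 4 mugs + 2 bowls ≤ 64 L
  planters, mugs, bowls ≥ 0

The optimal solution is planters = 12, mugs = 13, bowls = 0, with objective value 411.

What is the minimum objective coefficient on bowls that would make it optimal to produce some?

8

At the optimum: wheel time uses 63 of 63 (binding); glaze uses 64 of 64 (binding).
Dual feasibility on the basic columns requires 2·y_wheel time + 1·y_glaze = 11.5, 3·y_wheel time + 4·y_glaze = 21.
This yields shadow prices y_wheel time = 5, y_glaze = 1.5.
bowls enters the basis when its profit ≥ yᵀa₃ = 5·1 + 1.5·2 = 8.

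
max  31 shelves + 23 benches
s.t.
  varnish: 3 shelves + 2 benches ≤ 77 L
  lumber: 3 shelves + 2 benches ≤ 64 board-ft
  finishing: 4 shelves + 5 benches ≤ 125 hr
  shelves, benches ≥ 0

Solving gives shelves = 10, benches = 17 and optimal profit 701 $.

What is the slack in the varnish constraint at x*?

13

varnish used = 3·10 + 2·17 = 64; slack = 77 − 64 = 13.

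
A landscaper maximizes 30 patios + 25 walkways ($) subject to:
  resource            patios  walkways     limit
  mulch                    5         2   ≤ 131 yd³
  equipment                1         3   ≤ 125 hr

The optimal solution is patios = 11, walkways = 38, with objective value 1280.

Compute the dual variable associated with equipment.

Check each constraint at x*: mulch 131/131 (tight); equipment 125/125 (tight).
The binding rows give the dual system: 5·y_mulch + 1·y_equipment = 30 and 2·y_mulch + 3·y_equipment = 25.
Solving: y_mulch = 5, y_equipment = 5.
Shadow price of equipment = 5.

5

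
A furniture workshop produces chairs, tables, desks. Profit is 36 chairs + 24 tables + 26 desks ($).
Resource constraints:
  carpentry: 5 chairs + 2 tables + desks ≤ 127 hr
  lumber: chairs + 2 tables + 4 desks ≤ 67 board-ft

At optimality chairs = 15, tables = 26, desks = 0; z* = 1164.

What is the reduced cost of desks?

Both carpentry and lumber are binding at x*.
From A_Bᵀ y = c: 5·y_carpentry + 1·y_lumber = 36; 2·y_carpentry + 2·y_lumber = 24.
Solving: y_carpentry = 6, y_lumber = 6.
Reduced cost of desks: c₃ − yᵀa₃ = 26 − (6·1 + 6·4) = 26 − 30 = -4.

-4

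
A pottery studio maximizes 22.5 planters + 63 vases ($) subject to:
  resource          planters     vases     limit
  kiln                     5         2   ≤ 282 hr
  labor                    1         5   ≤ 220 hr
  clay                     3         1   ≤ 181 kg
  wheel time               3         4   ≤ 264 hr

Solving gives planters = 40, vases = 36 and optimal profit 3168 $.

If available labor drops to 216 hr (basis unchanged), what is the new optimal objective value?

At the optimum: kiln uses 272 of 282 (slack = 10); labor uses 220 of 220 (binding); clay uses 156 of 181 (slack = 25); wheel time uses 264 of 264 (binding).
Since kiln, clay are not tight, their duals are 0.
Dual feasibility on the basic columns requires 1·y_labor + 3·y_wheel time = 22.5, 5·y_labor + 4·y_wheel time = 63.
This yields shadow prices y_labor = 9, y_wheel time = 4.5.
Δz = y_labor·Δb = 9 × (-4) = -36, so new z* = 3168 − 36 = 3132.

3132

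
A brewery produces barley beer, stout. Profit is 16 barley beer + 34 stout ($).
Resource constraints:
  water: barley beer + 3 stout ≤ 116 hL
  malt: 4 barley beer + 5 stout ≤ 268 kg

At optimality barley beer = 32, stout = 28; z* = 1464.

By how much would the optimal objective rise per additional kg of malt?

Check each constraint at x*: water 116/116 (tight); malt 268/268 (tight).
From A_Bᵀ y = c: 1·y_water + 4·y_malt = 16; 3·y_water + 5·y_malt = 34.
→ y_water = 8 and y_malt = 2.
Shadow price of malt = 2.

2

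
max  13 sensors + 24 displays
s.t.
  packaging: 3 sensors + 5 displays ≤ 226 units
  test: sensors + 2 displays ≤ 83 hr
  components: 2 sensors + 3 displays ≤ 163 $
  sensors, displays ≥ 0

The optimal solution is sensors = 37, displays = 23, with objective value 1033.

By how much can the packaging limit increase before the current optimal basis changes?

Binding constraints: packaging, test. The basis is B = [[3,5],[1,2]] with det 1.
Per unit increase in packaging, x* moves by d = (2, -1).
The basis stays optimal until components becomes binding; allowable increase = 20 units.

20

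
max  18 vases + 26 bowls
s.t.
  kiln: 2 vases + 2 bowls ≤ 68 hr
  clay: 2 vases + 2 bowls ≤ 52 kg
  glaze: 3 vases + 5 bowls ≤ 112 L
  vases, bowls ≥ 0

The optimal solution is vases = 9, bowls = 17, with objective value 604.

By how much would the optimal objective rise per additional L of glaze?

4

Check each constraint at x*: kiln 52/68 (slack 16); clay 52/52 (tight); glaze 112/112 (tight).
Slack constraints have shadow price 0 (complementary slackness).
From A_Bᵀ y = c: 2·y_clay + 3·y_glaze = 18; 2·y_clay + 5·y_glaze = 26.
This yields shadow prices y_clay = 3, y_glaze = 4.
Shadow price of glaze = 4.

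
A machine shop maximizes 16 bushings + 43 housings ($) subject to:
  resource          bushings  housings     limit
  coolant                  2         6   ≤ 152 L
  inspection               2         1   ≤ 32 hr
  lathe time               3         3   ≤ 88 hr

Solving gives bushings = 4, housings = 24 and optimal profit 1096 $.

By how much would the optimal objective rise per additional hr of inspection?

Binding: coolant and inspection. Non-binding: lathe time (4 unused).
Slack constraints have shadow price 0 (complementary slackness).
Dual feasibility on the basic columns requires 2·y_coolant + 2·y_inspection = 16, 6·y_coolant + 1·y_inspection = 43.
→ y_coolant = 7 and y_inspection = 1.
Shadow price of inspection = 1.

1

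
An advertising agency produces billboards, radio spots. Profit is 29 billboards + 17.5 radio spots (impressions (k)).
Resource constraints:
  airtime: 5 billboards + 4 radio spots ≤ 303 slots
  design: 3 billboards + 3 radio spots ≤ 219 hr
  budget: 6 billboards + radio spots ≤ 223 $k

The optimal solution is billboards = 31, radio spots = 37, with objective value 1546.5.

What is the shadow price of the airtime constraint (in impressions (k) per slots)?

4

Binding: airtime and budget. Non-binding: design (15 unused).
Slack constraints have shadow price 0 (complementary slackness).
From A_Bᵀ y = c: 5·y_airtime + 6·y_budget = 29; 4·y_airtime + 1·y_budget = 17.5.
This yields shadow prices y_airtime = 4, y_budget = 1.5.
Shadow price of airtime = 4.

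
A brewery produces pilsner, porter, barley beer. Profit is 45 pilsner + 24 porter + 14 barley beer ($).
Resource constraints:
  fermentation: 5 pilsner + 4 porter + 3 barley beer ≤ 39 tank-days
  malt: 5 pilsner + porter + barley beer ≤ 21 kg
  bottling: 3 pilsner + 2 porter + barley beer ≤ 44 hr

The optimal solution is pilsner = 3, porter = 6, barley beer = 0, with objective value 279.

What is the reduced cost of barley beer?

-5

At the optimum: fermentation uses 39 of 39 (binding); malt uses 21 of 21 (binding); bottling uses 21 of 44 (slack = 23).
Slack constraints have shadow price 0 (complementary slackness).
The binding rows give the dual system: 5·y_fermentation + 5·y_malt = 45 and 4·y_fermentation + 1·y_malt = 24.
This yields shadow prices y_fermentation = 5, y_malt = 4.
Reduced cost of barley beer: c₃ − yᵀa₃ = 14 − (5·3 + 4·1) = 14 − 19 = -5.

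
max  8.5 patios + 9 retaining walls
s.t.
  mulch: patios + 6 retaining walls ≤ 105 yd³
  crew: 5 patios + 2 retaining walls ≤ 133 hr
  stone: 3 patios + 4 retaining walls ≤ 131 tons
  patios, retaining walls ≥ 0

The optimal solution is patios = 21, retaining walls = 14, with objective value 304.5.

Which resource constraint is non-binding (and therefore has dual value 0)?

stone

mulch: 105/105 (binding)
crew: 133/133 (binding)
stone: 119/131 (slack 12)
By complementary slackness, a constraint with positive slack has shadow price 0 → stone.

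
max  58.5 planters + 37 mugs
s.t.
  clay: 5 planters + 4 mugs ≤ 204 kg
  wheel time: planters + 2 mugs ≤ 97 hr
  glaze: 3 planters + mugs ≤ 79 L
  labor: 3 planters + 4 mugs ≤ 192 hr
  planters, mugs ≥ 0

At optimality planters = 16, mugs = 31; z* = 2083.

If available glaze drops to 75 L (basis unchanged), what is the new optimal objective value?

2055

At the optimum: clay uses 204 of 204 (binding); wheel time uses 78 of 97 (slack = 19); glaze uses 79 of 79 (binding); labor uses 172 of 192 (slack = 20).
By complementary slackness, y = 0 for the non-binding constraints.
Dual feasibility on the basic columns requires 5·y_clay + 3·y_glaze = 58.5, 4·y_clay + 1·y_glaze = 37.
Solving: y_clay = 7.5, y_glaze = 7.
Δz = y_glaze·Δb = 7 × (-4) = -28, so new z* = 2083 − 28 = 2055.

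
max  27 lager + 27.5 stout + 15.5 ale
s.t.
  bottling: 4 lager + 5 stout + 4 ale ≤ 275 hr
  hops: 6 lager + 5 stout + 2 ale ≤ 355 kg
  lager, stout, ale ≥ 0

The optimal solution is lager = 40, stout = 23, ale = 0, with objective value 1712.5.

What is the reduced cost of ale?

-1.5

Check each constraint at x*: bottling 275/275 (tight); hops 355/355 (tight).
The binding rows give the dual system: 4·y_bottling + 6·y_hops = 27 and 5·y_bottling + 5·y_hops = 27.5.
Solving: y_bottling = 3, y_hops = 2.5.
Reduced cost of ale: c₃ − yᵀa₃ = 15.5 − (3·4 + 2.5·2) = 15.5 − 17 = -1.5.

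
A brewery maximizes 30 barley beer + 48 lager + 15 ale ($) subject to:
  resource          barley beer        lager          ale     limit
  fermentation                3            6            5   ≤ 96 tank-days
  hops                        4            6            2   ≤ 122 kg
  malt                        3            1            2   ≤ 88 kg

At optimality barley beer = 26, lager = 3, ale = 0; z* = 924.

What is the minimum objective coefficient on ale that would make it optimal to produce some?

22

Check each constraint at x*: fermentation 96/96 (tight); hops 122/122 (tight); malt 81/88 (slack 7).
Since malt is not tight, its dual is 0.
Dual feasibility on the basic columns requires 3·y_fermentation + 4·y_hops = 30, 6·y_fermentation + 6·y_hops = 48.
→ y_fermentation = 2 and y_hops = 6.
ale enters the basis when its profit ≥ yᵀa₃ = 2·5 + 6·2 = 22.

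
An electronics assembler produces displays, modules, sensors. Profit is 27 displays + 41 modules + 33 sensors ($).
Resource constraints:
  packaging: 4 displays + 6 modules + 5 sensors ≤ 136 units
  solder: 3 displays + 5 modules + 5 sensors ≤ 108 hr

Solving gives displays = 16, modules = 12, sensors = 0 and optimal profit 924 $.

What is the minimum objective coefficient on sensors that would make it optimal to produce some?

Both packaging and solder are binding at x*.
The binding rows give the dual system: 4·y_packaging + 3·y_solder = 27 and 6·y_packaging + 5·y_solder = 41.
Solving: y_packaging = 6, y_solder = 1.
sensors enters the basis when its profit ≥ yᵀa₃ = 6·5 + 1·5 = 35.

35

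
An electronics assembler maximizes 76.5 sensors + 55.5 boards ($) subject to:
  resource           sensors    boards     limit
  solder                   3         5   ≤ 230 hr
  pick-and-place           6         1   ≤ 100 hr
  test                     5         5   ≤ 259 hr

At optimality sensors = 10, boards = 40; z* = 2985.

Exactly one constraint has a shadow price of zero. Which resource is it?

test

solder: 230/230 (binding)
pick-and-place: 100/100 (binding)
test: 250/259 (slack 9)
By complementary slackness, a constraint with positive slack has shadow price 0 → test.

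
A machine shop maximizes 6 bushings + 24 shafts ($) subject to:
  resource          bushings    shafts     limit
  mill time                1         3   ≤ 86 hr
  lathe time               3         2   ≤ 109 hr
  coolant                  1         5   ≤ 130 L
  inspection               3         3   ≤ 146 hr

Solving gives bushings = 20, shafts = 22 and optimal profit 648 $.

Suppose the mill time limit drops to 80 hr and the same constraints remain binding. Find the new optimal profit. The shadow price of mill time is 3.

630

Δb = -6, so new z* = 648 + (3)·(-6) = 648 − 18 = 630.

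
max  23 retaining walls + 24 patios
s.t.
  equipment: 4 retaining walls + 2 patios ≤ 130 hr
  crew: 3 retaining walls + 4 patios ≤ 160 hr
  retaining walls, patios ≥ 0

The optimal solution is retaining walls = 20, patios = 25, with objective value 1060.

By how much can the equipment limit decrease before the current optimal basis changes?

Binding constraints: equipment, crew. The basis is B = [[4,2],[3,4]] with det 10.
Per unit decrease in equipment, x* moves by d = (-0.4, 0.3).
The basis stays optimal until retaining walls reaches 0; allowable decrease = 50 hr.

50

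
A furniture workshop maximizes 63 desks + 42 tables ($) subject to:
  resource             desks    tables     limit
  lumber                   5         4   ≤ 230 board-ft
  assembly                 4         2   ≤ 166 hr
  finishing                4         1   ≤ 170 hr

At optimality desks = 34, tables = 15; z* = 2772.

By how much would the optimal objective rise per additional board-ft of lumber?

At the optimum: lumber uses 230 of 230 (binding); assembly uses 166 of 166 (binding); finishing uses 151 of 170 (slack = 19).
By complementary slackness, y = 0 for the non-binding constraint.
Dual feasibility on the basic columns requires 5·y_lumber + 4·y_assembly = 63, 4·y_lumber + 2·y_assembly = 42.
Solving: y_lumber = 7, y_assembly = 7.
Shadow price of lumber = 7.

7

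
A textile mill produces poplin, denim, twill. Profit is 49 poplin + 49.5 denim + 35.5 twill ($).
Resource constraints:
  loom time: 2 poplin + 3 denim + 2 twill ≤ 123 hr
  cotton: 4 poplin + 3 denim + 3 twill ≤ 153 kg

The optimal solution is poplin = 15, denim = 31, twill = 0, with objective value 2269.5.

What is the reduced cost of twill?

-5.5

Check each constraint at x*: loom time 123/123 (tight); cotton 153/153 (tight).
The binding rows give the dual system: 2·y_loom time + 4·y_cotton = 49 and 3·y_loom time + 3·y_cotton = 49.5.
Solving: y_loom time = 8.5, y_cotton = 8.
Reduced cost of twill: c₃ − yᵀa₃ = 35.5 − (8.5·2 + 8·3) = 35.5 − 41 = -5.5.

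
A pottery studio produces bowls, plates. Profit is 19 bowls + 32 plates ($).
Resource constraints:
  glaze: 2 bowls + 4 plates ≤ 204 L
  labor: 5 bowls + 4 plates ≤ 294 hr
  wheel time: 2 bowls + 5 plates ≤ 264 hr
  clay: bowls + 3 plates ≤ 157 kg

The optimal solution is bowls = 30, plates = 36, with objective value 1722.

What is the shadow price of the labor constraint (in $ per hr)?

1

Binding: glaze and labor. Non-binding: wheel time (24 unused), clay (19 unused).
Slack constraints have shadow price 0 (complementary slackness).
Dual feasibility on the basic columns requires 2·y_glaze + 5·y_labor = 19, 4·y_glaze + 4·y_labor = 32.
→ y_glaze = 7 and y_labor = 1.
Shadow price of labor = 1.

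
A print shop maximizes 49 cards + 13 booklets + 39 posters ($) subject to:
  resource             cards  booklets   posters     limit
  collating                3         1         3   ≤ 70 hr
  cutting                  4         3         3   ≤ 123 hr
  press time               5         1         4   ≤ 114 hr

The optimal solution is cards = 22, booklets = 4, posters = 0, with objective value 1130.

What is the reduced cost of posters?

Binding: collating and press time. Non-binding: cutting (23 unused).
Slack constraints have shadow price 0 (complementary slackness).
The binding rows give the dual system: 3·y_collating + 5·y_press time = 49 and 1·y_collating + 1·y_press time = 13.
→ y_collating = 8 and y_press time = 5.
Reduced cost of posters: c₃ − yᵀa₃ = 39 − (8·3 + 5·4) = 39 − 44 = -5.

-5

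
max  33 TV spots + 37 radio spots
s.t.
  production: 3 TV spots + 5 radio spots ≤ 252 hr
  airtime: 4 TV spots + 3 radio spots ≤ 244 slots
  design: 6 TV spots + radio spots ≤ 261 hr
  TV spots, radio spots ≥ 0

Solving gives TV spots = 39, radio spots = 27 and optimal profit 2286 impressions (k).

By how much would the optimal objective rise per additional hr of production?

Binding: production and design. Non-binding: airtime (7 unused).
Slack constraints have shadow price 0 (complementary slackness).
From A_Bᵀ y = c: 3·y_production + 6·y_design = 33; 5·y_production + 1·y_design = 37.
This yields shadow prices y_production = 7, y_design = 2.
Shadow price of production = 7.

7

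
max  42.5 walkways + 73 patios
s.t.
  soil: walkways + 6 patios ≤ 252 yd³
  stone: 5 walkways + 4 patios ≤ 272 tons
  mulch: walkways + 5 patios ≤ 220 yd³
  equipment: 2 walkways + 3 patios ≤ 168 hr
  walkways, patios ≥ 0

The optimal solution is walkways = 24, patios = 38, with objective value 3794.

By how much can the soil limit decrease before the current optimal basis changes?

Binding constraints: soil, stone. The basis is B = [[1,6],[5,4]] with det -26.
Per unit decrease in soil, x* moves by d = (0.1538, -0.1923).
The basis stays optimal until patios reaches 0; allowable decrease = 197.6 yd³.

197.6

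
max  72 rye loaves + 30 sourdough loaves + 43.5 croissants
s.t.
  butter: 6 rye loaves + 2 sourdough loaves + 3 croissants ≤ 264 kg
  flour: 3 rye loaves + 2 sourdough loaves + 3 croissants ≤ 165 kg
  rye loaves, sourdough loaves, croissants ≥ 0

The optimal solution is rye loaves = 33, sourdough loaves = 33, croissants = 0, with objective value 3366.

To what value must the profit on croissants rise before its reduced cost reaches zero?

45

Check each constraint at x*: butter 264/264 (tight); flour 165/165 (tight).
The binding rows give the dual system: 6·y_butter + 3·y_flour = 72 and 2·y_butter + 2·y_flour = 30.
→ y_butter = 9 and y_flour = 6.
croissants enters the basis when its profit ≥ yᵀa₃ = 9·3 + 6·3 = 45.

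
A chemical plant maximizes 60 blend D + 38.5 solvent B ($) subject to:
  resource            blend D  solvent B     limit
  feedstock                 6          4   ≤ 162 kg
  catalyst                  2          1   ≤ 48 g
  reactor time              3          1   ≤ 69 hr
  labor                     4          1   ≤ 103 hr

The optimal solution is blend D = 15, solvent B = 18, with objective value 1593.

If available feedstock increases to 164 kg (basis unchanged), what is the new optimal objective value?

1610

Check each constraint at x*: feedstock 162/162 (tight); catalyst 48/48 (tight); reactor time 63/69 (slack 6); labor 78/103 (slack 25).
Slack constraints have shadow price 0 (complementary slackness).
From A_Bᵀ y = c: 6·y_feedstock + 2·y_catalyst = 60; 4·y_feedstock + 1·y_catalyst = 38.5.
This yields shadow prices y_feedstock = 8.5, y_catalyst = 4.5.
Δz = y_feedstock·Δb = 8.5 × (2) = 17, so new z* = 1593 + 17 = 1610.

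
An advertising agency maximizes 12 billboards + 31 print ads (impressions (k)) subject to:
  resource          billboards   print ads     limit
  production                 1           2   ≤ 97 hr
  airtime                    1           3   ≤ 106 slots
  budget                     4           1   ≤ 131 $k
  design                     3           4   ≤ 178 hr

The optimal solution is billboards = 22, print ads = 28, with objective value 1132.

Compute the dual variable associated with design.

Binding: airtime and design. Non-binding: production (19 unused), budget (15 unused).
By complementary slackness, y = 0 for the non-binding constraints.
The binding rows give the dual system: 1·y_airtime + 3·y_design = 12 and 3·y_airtime + 4·y_design = 31.
This yields shadow prices y_airtime = 9, y_design = 1.
Shadow price of design = 1.

1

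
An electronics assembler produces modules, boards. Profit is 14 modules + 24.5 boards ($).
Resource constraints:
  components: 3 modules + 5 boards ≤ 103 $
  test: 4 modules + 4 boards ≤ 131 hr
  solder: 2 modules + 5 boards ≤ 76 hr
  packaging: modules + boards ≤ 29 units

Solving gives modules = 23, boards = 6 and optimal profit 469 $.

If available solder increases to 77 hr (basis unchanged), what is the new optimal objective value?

472.5

Binding: solder and packaging. Non-binding: components (4 unused), test (15 unused).
Slack constraints have shadow price 0 (complementary slackness).
Dual feasibility on the basic columns requires 2·y_solder + 1·y_packaging = 14, 5·y_solder + 1·y_packaging = 24.5.
Solving: y_solder = 3.5, y_packaging = 7.
Δz = y_solder·Δb = 3.5 × (1) = 3.5, so new z* = 469 + 3.5 = 472.5.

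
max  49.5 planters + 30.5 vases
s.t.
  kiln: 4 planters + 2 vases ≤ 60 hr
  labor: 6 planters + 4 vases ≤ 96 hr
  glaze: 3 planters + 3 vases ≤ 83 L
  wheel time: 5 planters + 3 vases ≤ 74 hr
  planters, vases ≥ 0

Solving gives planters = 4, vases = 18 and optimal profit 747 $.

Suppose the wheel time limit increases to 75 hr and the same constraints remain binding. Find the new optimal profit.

At the optimum: kiln uses 52 of 60 (slack = 8); labor uses 96 of 96 (binding); glaze uses 66 of 83 (slack = 17); wheel time uses 74 of 74 (binding).
By complementary slackness, y = 0 for the non-binding constraints.
From A_Bᵀ y = c: 6·y_labor + 5·y_wheel time = 49.5; 4·y_labor + 3·y_wheel time = 30.5.
This yields shadow prices y_labor = 2, y_wheel time = 7.5.
Δz = y_wheel time·Δb = 7.5 × (1) = 7.5, so new z* = 747 + 7.5 = 754.5.

754.5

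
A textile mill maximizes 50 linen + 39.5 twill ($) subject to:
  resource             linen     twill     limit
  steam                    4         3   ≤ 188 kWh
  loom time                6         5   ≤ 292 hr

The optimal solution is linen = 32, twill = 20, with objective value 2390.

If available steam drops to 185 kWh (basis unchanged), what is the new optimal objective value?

Check each constraint at x*: steam 188/188 (tight); loom time 292/292 (tight).
The binding rows give the dual system: 4·y_steam + 6·y_loom time = 50 and 3·y_steam + 5·y_loom time = 39.5.
Solving: y_steam = 6.5, y_loom time = 4.
Δz = y_steam·Δb = 6.5 × (-3) = -19.5, so new z* = 2390 − 19.5 = 2370.5.

2370.5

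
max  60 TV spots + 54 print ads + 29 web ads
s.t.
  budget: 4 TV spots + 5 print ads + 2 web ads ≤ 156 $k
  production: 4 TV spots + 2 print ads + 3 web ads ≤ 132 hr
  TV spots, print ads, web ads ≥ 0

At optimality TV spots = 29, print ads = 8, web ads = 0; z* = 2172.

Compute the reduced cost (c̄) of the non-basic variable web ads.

-8

Check each constraint at x*: budget 156/156 (tight); production 132/132 (tight).
Dual feasibility on the basic columns requires 4·y_budget + 4·y_production = 60, 5·y_budget + 2·y_production = 54.
Solving: y_budget = 8, y_production = 7.
Reduced cost of web ads: c₃ − yᵀa₃ = 29 − (8·2 + 7·3) = 29 − 37 = -8.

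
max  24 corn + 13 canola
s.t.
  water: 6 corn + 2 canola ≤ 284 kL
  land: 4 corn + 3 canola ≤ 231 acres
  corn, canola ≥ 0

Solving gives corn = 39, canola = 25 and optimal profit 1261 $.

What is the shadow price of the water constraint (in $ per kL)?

Check each constraint at x*: water 284/284 (tight); land 231/231 (tight).
Dual feasibility on the basic columns requires 6·y_water + 4·y_land = 24, 2·y_water + 3·y_land = 13.
→ y_water = 2 and y_land = 3.
Shadow price of water = 2.

2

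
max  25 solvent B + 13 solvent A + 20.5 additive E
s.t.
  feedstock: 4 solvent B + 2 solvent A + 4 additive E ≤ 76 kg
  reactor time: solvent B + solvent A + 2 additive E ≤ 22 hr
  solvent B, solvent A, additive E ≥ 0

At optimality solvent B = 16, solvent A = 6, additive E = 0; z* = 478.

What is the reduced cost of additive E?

-5.5

Check each constraint at x*: feedstock 76/76 (tight); reactor time 22/22 (tight).
Dual feasibility on the basic columns requires 4·y_feedstock + 1·y_reactor time = 25, 2·y_feedstock + 1·y_reactor time = 13.
This yields shadow prices y_feedstock = 6, y_reactor time = 1.
Reduced cost of additive E: c₃ − yᵀa₃ = 20.5 − (6·4 + 1·2) = 20.5 − 26 = -5.5.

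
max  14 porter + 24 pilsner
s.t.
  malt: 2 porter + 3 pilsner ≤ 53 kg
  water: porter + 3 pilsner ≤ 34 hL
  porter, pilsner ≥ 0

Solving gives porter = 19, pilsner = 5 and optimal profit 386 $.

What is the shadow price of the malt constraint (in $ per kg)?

Both malt and water are binding at x*.
Dual feasibility on the basic columns requires 2·y_malt + 1·y_water = 14, 3·y_malt + 3·y_water = 24.
→ y_malt = 6 and y_water = 2.
Shadow price of malt = 6.

6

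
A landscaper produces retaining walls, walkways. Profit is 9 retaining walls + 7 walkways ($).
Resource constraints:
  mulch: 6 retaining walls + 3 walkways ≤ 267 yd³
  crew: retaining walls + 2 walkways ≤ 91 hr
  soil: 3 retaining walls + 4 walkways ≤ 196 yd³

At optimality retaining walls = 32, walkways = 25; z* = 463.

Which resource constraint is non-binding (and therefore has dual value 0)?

crew

mulch: 267/267 (binding)
crew: 82/91 (slack 9)
soil: 196/196 (binding)
By complementary slackness, a constraint with positive slack has shadow price 0 → crew.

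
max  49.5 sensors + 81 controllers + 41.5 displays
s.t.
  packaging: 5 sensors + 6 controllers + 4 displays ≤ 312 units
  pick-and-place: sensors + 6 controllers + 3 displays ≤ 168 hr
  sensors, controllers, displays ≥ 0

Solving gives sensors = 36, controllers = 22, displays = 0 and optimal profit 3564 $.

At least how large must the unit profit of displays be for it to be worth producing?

49.5

At the optimum: packaging uses 312 of 312 (binding); pick-and-place uses 168 of 168 (binding).
The binding rows give the dual system: 5·y_packaging + 1·y_pick-and-place = 49.5 and 6·y_packaging + 6·y_pick-and-place = 81.
This yields shadow prices y_packaging = 9, y_pick-and-place = 4.5.
displays enters the basis when its profit ≥ yᵀa₃ = 9·4 + 4.5·3 = 49.5.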